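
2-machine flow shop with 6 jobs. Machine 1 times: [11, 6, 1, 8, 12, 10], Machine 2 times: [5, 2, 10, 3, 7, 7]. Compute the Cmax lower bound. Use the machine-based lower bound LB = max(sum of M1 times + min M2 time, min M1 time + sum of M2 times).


LB1 = sum(M1 times) + min(M2 times) = 48 + 2 = 50
LB2 = min(M1 times) + sum(M2 times) = 1 + 34 = 35
Lower bound = max(LB1, LB2) = max(50, 35) = 50

50


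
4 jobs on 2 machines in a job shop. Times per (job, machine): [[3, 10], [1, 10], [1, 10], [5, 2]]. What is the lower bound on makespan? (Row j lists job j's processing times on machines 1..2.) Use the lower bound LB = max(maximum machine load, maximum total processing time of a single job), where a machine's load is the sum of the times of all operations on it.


Machine loads:
  Machine 1: 3 + 1 + 1 + 5 = 10
  Machine 2: 10 + 10 + 10 + 2 = 32
Max machine load = 32
Job totals:
  Job 1: 13
  Job 2: 11
  Job 3: 11
  Job 4: 7
Max job total = 13
Lower bound = max(32, 13) = 32

32


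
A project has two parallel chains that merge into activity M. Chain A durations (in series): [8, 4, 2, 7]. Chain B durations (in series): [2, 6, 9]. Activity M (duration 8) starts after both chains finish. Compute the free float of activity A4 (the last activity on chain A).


ES(A4) = sum of predecessors on chain A = 14
EF(A4) = ES + duration = 14 + 7 = 21
Successor of A4 is M. ES(M) = max(sum(A), sum(B)) = max(21, 17) = 21
Free float = ES(successor) - EF(current) = 21 - 21 = 0

0


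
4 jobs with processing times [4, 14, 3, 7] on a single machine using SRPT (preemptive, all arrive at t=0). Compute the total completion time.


Since all jobs arrive at t=0, SRPT equals SPT ordering.
SPT order: [3, 4, 7, 14]
Completion times:
  Job 1: p=3, C=3
  Job 2: p=4, C=7
  Job 3: p=7, C=14
  Job 4: p=14, C=28
Total completion time = 3 + 7 + 14 + 28 = 52

52


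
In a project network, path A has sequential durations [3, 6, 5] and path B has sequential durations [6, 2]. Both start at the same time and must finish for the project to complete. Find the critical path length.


Path A total = 3 + 6 + 5 = 14
Path B total = 6 + 2 = 8
Critical path = longest path = max(14, 8) = 14

14


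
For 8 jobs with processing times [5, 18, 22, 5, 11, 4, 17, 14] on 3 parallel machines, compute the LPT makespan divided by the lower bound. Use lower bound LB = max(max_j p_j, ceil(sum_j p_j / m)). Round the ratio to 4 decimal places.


LPT order: [22, 18, 17, 14, 11, 5, 5, 4]
Machine loads after assignment: [32, 33, 31]
LPT makespan = 33
Lower bound = max(max_job, ceil(total/3)) = max(22, 32) = 32
Ratio = 33 / 32 = 1.0313

1.0313


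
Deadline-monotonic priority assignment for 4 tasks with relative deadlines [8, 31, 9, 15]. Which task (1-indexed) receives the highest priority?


Sort tasks by relative deadline (ascending):
  Task 1: deadline = 8
  Task 3: deadline = 9
  Task 4: deadline = 15
  Task 2: deadline = 31
Priority order (highest first): [1, 3, 4, 2]
Highest priority task = 1

1


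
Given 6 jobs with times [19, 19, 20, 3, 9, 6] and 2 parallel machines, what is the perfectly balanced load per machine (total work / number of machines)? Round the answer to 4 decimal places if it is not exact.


Total processing time = 19 + 19 + 20 + 3 + 9 + 6 = 76
Number of machines = 2
Ideal balanced load = 76 / 2 = 38.0

38.0


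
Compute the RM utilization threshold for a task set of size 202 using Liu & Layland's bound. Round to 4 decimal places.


Compute 2^(1/202) = 1.0034373158
Subtract 1: 1.0034373158 - 1 = 0.0034373158
Multiply by n: 202 * 0.0034373158 = 0.6943377916
Round to 4 dp: 0.6943

0.6943


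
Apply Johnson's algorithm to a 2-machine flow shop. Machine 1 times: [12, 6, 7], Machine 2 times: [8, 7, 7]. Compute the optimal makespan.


Apply Johnson's rule:
  Group 1 (a <= b): [(2, 6, 7), (3, 7, 7)]
  Group 2 (a > b): [(1, 12, 8)]
Optimal job order: [2, 3, 1]
Schedule:
  Job 2: M1 done at 6, M2 done at 13
  Job 3: M1 done at 13, M2 done at 20
  Job 1: M1 done at 25, M2 done at 33
Makespan = 33

33


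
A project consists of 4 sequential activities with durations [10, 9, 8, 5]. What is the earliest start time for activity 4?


Activity 4 starts after activities 1 through 3 complete.
Predecessor durations: [10, 9, 8]
ES = 10 + 9 + 8 = 27

27


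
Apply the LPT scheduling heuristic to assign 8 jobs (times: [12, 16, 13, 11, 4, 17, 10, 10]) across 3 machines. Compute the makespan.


Sort jobs in decreasing order (LPT): [17, 16, 13, 12, 11, 10, 10, 4]
Assign each job to the least loaded machine:
  Machine 1: jobs [17, 10, 4], load = 31
  Machine 2: jobs [16, 11], load = 27
  Machine 3: jobs [13, 12, 10], load = 35
Makespan = max load = 35

35


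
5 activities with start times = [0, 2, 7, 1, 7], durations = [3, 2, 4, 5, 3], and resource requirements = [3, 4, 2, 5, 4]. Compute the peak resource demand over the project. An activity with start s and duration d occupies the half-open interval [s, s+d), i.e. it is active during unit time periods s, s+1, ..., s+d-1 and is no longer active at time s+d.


Each activity i is active on [start_i, start_i + duration_i).
Compute total resource usage per time slot:
  t=0: active resources = [3], total = 3
  t=1: active resources = [3, 5], total = 8
  t=2: active resources = [3, 4, 5], total = 12
  t=3: active resources = [4, 5], total = 9
  t=4: active resources = [5], total = 5
  t=5: active resources = [5], total = 5
  t=6: active resources = [], total = 0
  t=7: active resources = [2, 4], total = 6
  t=8: active resources = [2, 4], total = 6
  t=9: active resources = [2, 4], total = 6
  t=10: active resources = [2], total = 2
Peak resource demand = 12

12


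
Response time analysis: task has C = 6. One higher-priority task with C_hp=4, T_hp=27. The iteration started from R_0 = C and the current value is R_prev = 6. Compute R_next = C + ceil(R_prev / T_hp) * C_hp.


R_next = C + ceil(R_prev / T_hp) * C_hp
ceil(6 / 27) = ceil(0.2222) = 1
Interference = 1 * 4 = 4
R_next = 6 + 4 = 10

10


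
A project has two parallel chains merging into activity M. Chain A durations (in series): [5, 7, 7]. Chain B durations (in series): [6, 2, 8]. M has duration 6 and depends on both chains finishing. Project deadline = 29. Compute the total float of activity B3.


Forward pass: ES(B3) = sum of predecessors on chain B = 8
EF = ES + duration = 8 + 8 = 16
Backward pass: LF(M) = deadline = 29; LS(M) = 29 - 6 = 23
LF(B3) = LS(M) - sum(successors on chain B) = 23 - 0 = 23
LS = LF - duration = 23 - 8 = 15
Total float = LS - ES = 15 - 8 = 7

7


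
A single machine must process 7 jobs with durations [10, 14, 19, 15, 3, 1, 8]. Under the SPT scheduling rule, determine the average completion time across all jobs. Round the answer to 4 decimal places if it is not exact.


Sort jobs by processing time (SPT order): [1, 3, 8, 10, 14, 15, 19]
Compute completion times sequentially:
  Job 1: processing = 1, completes at 1
  Job 2: processing = 3, completes at 4
  Job 3: processing = 8, completes at 12
  Job 4: processing = 10, completes at 22
  Job 5: processing = 14, completes at 36
  Job 6: processing = 15, completes at 51
  Job 7: processing = 19, completes at 70
Sum of completion times = 196
Average completion time = 196/7 = 28.0

28.0


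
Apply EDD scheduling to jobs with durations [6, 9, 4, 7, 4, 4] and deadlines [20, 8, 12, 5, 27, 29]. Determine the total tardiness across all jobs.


Sort by due date (EDD order): [(7, 5), (9, 8), (4, 12), (6, 20), (4, 27), (4, 29)]
Compute completion times and tardiness:
  Job 1: p=7, d=5, C=7, tardiness=max(0,7-5)=2
  Job 2: p=9, d=8, C=16, tardiness=max(0,16-8)=8
  Job 3: p=4, d=12, C=20, tardiness=max(0,20-12)=8
  Job 4: p=6, d=20, C=26, tardiness=max(0,26-20)=6
  Job 5: p=4, d=27, C=30, tardiness=max(0,30-27)=3
  Job 6: p=4, d=29, C=34, tardiness=max(0,34-29)=5
Total tardiness = 32

32


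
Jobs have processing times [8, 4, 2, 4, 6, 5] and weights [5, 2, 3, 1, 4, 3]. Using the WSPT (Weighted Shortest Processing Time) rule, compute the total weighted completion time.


Compute p/w ratios and sort ascending (WSPT): [(2, 3), (6, 4), (8, 5), (5, 3), (4, 2), (4, 1)]
Compute weighted completion times:
  Job (p=2,w=3): C=2, w*C=3*2=6
  Job (p=6,w=4): C=8, w*C=4*8=32
  Job (p=8,w=5): C=16, w*C=5*16=80
  Job (p=5,w=3): C=21, w*C=3*21=63
  Job (p=4,w=2): C=25, w*C=2*25=50
  Job (p=4,w=1): C=29, w*C=1*29=29
Total weighted completion time = 260

260


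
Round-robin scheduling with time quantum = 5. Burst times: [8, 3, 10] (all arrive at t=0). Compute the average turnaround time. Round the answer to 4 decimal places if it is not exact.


Time quantum = 5
Execution trace:
  J1 runs 5 units, time = 5
  J2 runs 3 units, time = 8
  J3 runs 5 units, time = 13
  J1 runs 3 units, time = 16
  J3 runs 5 units, time = 21
Finish times: [16, 8, 21]
Average turnaround = 45/3 = 15.0

15.0


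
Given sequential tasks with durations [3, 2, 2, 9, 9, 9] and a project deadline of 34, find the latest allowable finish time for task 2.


LF(activity 2) = deadline - sum of successor durations
Successors: activities 3 through 6 with durations [2, 9, 9, 9]
Sum of successor durations = 29
LF = 34 - 29 = 5

5


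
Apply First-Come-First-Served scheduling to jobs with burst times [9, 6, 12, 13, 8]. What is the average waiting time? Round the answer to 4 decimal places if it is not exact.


FCFS order (as given): [9, 6, 12, 13, 8]
Waiting times:
  Job 1: wait = 0
  Job 2: wait = 9
  Job 3: wait = 15
  Job 4: wait = 27
  Job 5: wait = 40
Sum of waiting times = 91
Average waiting time = 91/5 = 18.2

18.2


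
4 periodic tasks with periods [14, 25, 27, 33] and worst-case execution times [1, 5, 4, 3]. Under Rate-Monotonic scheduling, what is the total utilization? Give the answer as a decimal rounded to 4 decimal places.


Compute individual utilizations (exact fractions):
  Task 1: C/T = 1/14 (approx. 0.0714)
  Task 2: C/T = 5/25 = 1/5 (approx. 0.2)
  Task 3: C/T = 4/27 (approx. 0.1481)
  Task 4: C/T = 3/33 = 1/11 (approx. 0.0909)
Total utilization U = 1/14 + 1/5 + 4/27 + 1/11 = 10613/20790
Rounded to 4 decimal places: U = 0.5105
RM (Liu & Layland) bound for 4 tasks = 0.756828; compare with U = 10613/20790 (approx. 0.510486)
U <= bound, so schedulable by RM sufficient condition.

0.5105


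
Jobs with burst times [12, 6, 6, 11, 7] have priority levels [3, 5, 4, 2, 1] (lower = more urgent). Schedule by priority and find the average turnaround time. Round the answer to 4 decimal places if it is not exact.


Sort by priority (ascending = highest first):
Order: [(1, 7), (2, 11), (3, 12), (4, 6), (5, 6)]
Completion times:
  Priority 1, burst=7, C=7
  Priority 2, burst=11, C=18
  Priority 3, burst=12, C=30
  Priority 4, burst=6, C=36
  Priority 5, burst=6, C=42
Average turnaround = 133/5 = 26.6

26.6


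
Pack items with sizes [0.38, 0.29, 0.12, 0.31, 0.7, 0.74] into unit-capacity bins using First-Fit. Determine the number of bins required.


Place items sequentially using First-Fit:
  Item 0.38 -> new Bin 1
  Item 0.29 -> Bin 1 (now 0.67)
  Item 0.12 -> Bin 1 (now 0.79)
  Item 0.31 -> new Bin 2
  Item 0.7 -> new Bin 3
  Item 0.74 -> new Bin 4
Total bins used = 4

4


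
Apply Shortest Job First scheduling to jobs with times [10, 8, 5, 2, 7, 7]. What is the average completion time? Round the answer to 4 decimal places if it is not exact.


SJF order (ascending): [2, 5, 7, 7, 8, 10]
Completion times:
  Job 1: burst=2, C=2
  Job 2: burst=5, C=7
  Job 3: burst=7, C=14
  Job 4: burst=7, C=21
  Job 5: burst=8, C=29
  Job 6: burst=10, C=39
Average completion = 112/6 = 18.6667

18.6667


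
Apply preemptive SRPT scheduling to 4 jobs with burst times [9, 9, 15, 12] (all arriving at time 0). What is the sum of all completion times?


Since all jobs arrive at t=0, SRPT equals SPT ordering.
SPT order: [9, 9, 12, 15]
Completion times:
  Job 1: p=9, C=9
  Job 2: p=9, C=18
  Job 3: p=12, C=30
  Job 4: p=15, C=45
Total completion time = 9 + 18 + 30 + 45 = 102

102


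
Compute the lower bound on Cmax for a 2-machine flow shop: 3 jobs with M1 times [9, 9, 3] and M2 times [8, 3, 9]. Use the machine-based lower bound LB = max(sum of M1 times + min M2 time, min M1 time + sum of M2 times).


LB1 = sum(M1 times) + min(M2 times) = 21 + 3 = 24
LB2 = min(M1 times) + sum(M2 times) = 3 + 20 = 23
Lower bound = max(LB1, LB2) = max(24, 23) = 24

24


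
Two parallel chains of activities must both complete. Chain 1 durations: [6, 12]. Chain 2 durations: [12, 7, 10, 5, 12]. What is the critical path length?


Path A total = 6 + 12 = 18
Path B total = 12 + 7 + 10 + 5 + 12 = 46
Critical path = longest path = max(18, 46) = 46

46


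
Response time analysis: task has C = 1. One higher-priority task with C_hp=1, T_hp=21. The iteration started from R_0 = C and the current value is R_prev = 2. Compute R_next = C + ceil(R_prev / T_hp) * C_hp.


R_next = C + ceil(R_prev / T_hp) * C_hp
ceil(2 / 21) = ceil(0.0952) = 1
Interference = 1 * 1 = 1
R_next = 1 + 1 = 2
R_next = R_prev, so the iteration has converged (response time = 2).

2


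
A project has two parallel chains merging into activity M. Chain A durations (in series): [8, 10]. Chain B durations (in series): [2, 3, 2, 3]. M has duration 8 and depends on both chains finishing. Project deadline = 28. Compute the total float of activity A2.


Forward pass: ES(A2) = sum of predecessors on chain A = 8
EF = ES + duration = 8 + 10 = 18
Backward pass: LF(M) = deadline = 28; LS(M) = 28 - 8 = 20
LF(A2) = LS(M) - sum(successors on chain A) = 20 - 0 = 20
LS = LF - duration = 20 - 10 = 10
Total float = LS - ES = 10 - 8 = 2

2


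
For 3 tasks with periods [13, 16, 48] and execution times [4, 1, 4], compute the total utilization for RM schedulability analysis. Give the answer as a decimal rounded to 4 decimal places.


Compute individual utilizations (exact fractions):
  Task 1: C/T = 4/13 (approx. 0.3077)
  Task 2: C/T = 1/16 (approx. 0.0625)
  Task 3: C/T = 4/48 = 1/12 (approx. 0.0833)
Total utilization U = 4/13 + 1/16 + 1/12 = 283/624
Rounded to 4 decimal places: U = 0.4535
RM (Liu & Layland) bound for 3 tasks = 0.779763; compare with U = 283/624 (approx. 0.453526)
U <= bound, so schedulable by RM sufficient condition.

0.4535


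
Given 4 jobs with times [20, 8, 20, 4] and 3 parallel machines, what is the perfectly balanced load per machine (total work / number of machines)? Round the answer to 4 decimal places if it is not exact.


Total processing time = 20 + 8 + 20 + 4 = 52
Number of machines = 3
Ideal balanced load = 52 / 3 = 17.3333

17.3333


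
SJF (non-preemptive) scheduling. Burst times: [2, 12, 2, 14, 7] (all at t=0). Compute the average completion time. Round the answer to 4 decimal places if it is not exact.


SJF order (ascending): [2, 2, 7, 12, 14]
Completion times:
  Job 1: burst=2, C=2
  Job 2: burst=2, C=4
  Job 3: burst=7, C=11
  Job 4: burst=12, C=23
  Job 5: burst=14, C=37
Average completion = 77/5 = 15.4

15.4


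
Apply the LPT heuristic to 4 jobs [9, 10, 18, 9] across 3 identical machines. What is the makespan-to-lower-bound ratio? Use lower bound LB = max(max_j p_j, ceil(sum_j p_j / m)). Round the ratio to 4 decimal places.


LPT order: [18, 10, 9, 9]
Machine loads after assignment: [18, 10, 18]
LPT makespan = 18
Lower bound = max(max_job, ceil(total/3)) = max(18, 16) = 18
Ratio = 18 / 18 = 1.0

1.0


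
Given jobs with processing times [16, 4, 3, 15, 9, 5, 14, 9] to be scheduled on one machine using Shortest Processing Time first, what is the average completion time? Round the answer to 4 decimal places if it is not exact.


Sort jobs by processing time (SPT order): [3, 4, 5, 9, 9, 14, 15, 16]
Compute completion times sequentially:
  Job 1: processing = 3, completes at 3
  Job 2: processing = 4, completes at 7
  Job 3: processing = 5, completes at 12
  Job 4: processing = 9, completes at 21
  Job 5: processing = 9, completes at 30
  Job 6: processing = 14, completes at 44
  Job 7: processing = 15, completes at 59
  Job 8: processing = 16, completes at 75
Sum of completion times = 251
Average completion time = 251/8 = 31.375

31.375


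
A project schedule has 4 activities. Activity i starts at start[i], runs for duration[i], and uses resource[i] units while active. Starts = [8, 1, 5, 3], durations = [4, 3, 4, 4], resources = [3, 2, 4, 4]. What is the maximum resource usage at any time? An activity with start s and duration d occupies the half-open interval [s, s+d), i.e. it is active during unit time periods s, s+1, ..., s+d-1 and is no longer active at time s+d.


Each activity i is active on [start_i, start_i + duration_i).
Compute total resource usage per time slot:
  t=0: active resources = [], total = 0
  t=1: active resources = [2], total = 2
  t=2: active resources = [2], total = 2
  t=3: active resources = [2, 4], total = 6
  t=4: active resources = [4], total = 4
  t=5: active resources = [4, 4], total = 8
  t=6: active resources = [4, 4], total = 8
  t=7: active resources = [4], total = 4
  t=8: active resources = [3, 4], total = 7
  t=9: active resources = [3], total = 3
  t=10: active resources = [3], total = 3
  t=11: active resources = [3], total = 3
Peak resource demand = 8

8


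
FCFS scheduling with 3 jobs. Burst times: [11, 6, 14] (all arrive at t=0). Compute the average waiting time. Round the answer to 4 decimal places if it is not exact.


FCFS order (as given): [11, 6, 14]
Waiting times:
  Job 1: wait = 0
  Job 2: wait = 11
  Job 3: wait = 17
Sum of waiting times = 28
Average waiting time = 28/3 = 9.3333

9.3333


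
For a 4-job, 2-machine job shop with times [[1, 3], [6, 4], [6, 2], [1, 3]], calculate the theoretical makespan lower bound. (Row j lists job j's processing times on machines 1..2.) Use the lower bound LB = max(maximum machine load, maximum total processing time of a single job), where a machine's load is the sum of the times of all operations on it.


Machine loads:
  Machine 1: 1 + 6 + 6 + 1 = 14
  Machine 2: 3 + 4 + 2 + 3 = 12
Max machine load = 14
Job totals:
  Job 1: 4
  Job 2: 10
  Job 3: 8
  Job 4: 4
Max job total = 10
Lower bound = max(14, 10) = 14

14


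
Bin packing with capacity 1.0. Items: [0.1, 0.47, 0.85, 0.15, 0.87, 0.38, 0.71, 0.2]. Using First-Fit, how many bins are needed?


Place items sequentially using First-Fit:
  Item 0.1 -> new Bin 1
  Item 0.47 -> Bin 1 (now 0.57)
  Item 0.85 -> new Bin 2
  Item 0.15 -> Bin 1 (now 0.72)
  Item 0.87 -> new Bin 3
  Item 0.38 -> new Bin 4
  Item 0.71 -> new Bin 5
  Item 0.2 -> Bin 1 (now 0.92)
Total bins used = 5

5


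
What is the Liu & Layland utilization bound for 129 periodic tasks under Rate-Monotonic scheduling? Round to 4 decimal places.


Compute 2^(1/129) = 1.0053876957
Subtract 1: 1.0053876957 - 1 = 0.0053876957
Multiply by n: 129 * 0.0053876957 = 0.6950127453
Round to 4 dp: 0.6950

0.6950


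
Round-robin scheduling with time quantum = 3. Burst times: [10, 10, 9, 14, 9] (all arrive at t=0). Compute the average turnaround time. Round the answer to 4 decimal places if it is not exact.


Time quantum = 3
Execution trace:
  J1 runs 3 units, time = 3
  J2 runs 3 units, time = 6
  J3 runs 3 units, time = 9
  J4 runs 3 units, time = 12
  J5 runs 3 units, time = 15
  J1 runs 3 units, time = 18
  J2 runs 3 units, time = 21
  J3 runs 3 units, time = 24
  J4 runs 3 units, time = 27
  J5 runs 3 units, time = 30
  J1 runs 3 units, time = 33
  J2 runs 3 units, time = 36
  J3 runs 3 units, time = 39
  J4 runs 3 units, time = 42
  J5 runs 3 units, time = 45
  J1 runs 1 units, time = 46
  J2 runs 1 units, time = 47
  J4 runs 3 units, time = 50
  J4 runs 2 units, time = 52
Finish times: [46, 47, 39, 52, 45]
Average turnaround = 229/5 = 45.8

45.8


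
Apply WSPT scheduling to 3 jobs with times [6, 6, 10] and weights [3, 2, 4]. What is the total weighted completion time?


Compute p/w ratios and sort ascending (WSPT): [(6, 3), (10, 4), (6, 2)]
Compute weighted completion times:
  Job (p=6,w=3): C=6, w*C=3*6=18
  Job (p=10,w=4): C=16, w*C=4*16=64
  Job (p=6,w=2): C=22, w*C=2*22=44
Total weighted completion time = 126

126


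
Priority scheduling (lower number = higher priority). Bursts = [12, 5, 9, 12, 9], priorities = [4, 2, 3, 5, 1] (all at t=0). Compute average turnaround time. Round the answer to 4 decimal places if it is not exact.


Sort by priority (ascending = highest first):
Order: [(1, 9), (2, 5), (3, 9), (4, 12), (5, 12)]
Completion times:
  Priority 1, burst=9, C=9
  Priority 2, burst=5, C=14
  Priority 3, burst=9, C=23
  Priority 4, burst=12, C=35
  Priority 5, burst=12, C=47
Average turnaround = 128/5 = 25.6

25.6


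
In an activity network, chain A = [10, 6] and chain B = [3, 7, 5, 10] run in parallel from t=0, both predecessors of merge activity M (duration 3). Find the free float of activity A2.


ES(A2) = sum of predecessors on chain A = 10
EF(A2) = ES + duration = 10 + 6 = 16
Successor of A2 is M. ES(M) = max(sum(A), sum(B)) = max(16, 25) = 25
Free float = ES(successor) - EF(current) = 25 - 16 = 9

9


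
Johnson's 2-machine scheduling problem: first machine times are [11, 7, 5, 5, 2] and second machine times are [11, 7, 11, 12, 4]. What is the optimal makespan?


Apply Johnson's rule:
  Group 1 (a <= b): [(5, 2, 4), (3, 5, 11), (4, 5, 12), (2, 7, 7), (1, 11, 11)]
  Group 2 (a > b): []
Optimal job order: [5, 3, 4, 2, 1]
Schedule:
  Job 5: M1 done at 2, M2 done at 6
  Job 3: M1 done at 7, M2 done at 18
  Job 4: M1 done at 12, M2 done at 30
  Job 2: M1 done at 19, M2 done at 37
  Job 1: M1 done at 30, M2 done at 48
Makespan = 48

48


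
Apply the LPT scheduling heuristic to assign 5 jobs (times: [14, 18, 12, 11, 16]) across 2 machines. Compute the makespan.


Sort jobs in decreasing order (LPT): [18, 16, 14, 12, 11]
Assign each job to the least loaded machine:
  Machine 1: jobs [18, 12, 11], load = 41
  Machine 2: jobs [16, 14], load = 30
Makespan = max load = 41

41


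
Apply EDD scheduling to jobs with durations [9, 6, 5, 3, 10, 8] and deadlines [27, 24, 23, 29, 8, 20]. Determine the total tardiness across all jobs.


Sort by due date (EDD order): [(10, 8), (8, 20), (5, 23), (6, 24), (9, 27), (3, 29)]
Compute completion times and tardiness:
  Job 1: p=10, d=8, C=10, tardiness=max(0,10-8)=2
  Job 2: p=8, d=20, C=18, tardiness=max(0,18-20)=0
  Job 3: p=5, d=23, C=23, tardiness=max(0,23-23)=0
  Job 4: p=6, d=24, C=29, tardiness=max(0,29-24)=5
  Job 5: p=9, d=27, C=38, tardiness=max(0,38-27)=11
  Job 6: p=3, d=29, C=41, tardiness=max(0,41-29)=12
Total tardiness = 30

30


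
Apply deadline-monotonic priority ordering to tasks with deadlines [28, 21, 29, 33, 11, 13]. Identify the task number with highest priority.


Sort tasks by relative deadline (ascending):
  Task 5: deadline = 11
  Task 6: deadline = 13
  Task 2: deadline = 21
  Task 1: deadline = 28
  Task 3: deadline = 29
  Task 4: deadline = 33
Priority order (highest first): [5, 6, 2, 1, 3, 4]
Highest priority task = 5

5


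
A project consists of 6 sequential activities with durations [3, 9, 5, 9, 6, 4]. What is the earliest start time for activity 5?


Activity 5 starts after activities 1 through 4 complete.
Predecessor durations: [3, 9, 5, 9]
ES = 3 + 9 + 5 + 9 = 26

26


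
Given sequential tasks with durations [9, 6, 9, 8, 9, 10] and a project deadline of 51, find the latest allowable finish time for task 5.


LF(activity 5) = deadline - sum of successor durations
Successors: activities 6 through 6 with durations [10]
Sum of successor durations = 10
LF = 51 - 10 = 41

41


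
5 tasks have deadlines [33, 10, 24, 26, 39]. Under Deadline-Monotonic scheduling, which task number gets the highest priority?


Sort tasks by relative deadline (ascending):
  Task 2: deadline = 10
  Task 3: deadline = 24
  Task 4: deadline = 26
  Task 1: deadline = 33
  Task 5: deadline = 39
Priority order (highest first): [2, 3, 4, 1, 5]
Highest priority task = 2

2


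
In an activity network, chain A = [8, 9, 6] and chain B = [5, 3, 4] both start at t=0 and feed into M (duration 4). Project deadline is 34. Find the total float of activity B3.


Forward pass: ES(B3) = sum of predecessors on chain B = 8
EF = ES + duration = 8 + 4 = 12
Backward pass: LF(M) = deadline = 34; LS(M) = 34 - 4 = 30
LF(B3) = LS(M) - sum(successors on chain B) = 30 - 0 = 30
LS = LF - duration = 30 - 4 = 26
Total float = LS - ES = 26 - 8 = 18

18


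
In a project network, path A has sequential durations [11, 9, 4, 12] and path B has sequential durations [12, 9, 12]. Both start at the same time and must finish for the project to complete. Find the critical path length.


Path A total = 11 + 9 + 4 + 12 = 36
Path B total = 12 + 9 + 12 = 33
Critical path = longest path = max(36, 33) = 36

36


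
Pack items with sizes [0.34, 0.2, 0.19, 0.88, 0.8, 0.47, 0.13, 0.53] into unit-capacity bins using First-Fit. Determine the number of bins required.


Place items sequentially using First-Fit:
  Item 0.34 -> new Bin 1
  Item 0.2 -> Bin 1 (now 0.54)
  Item 0.19 -> Bin 1 (now 0.73)
  Item 0.88 -> new Bin 2
  Item 0.8 -> new Bin 3
  Item 0.47 -> new Bin 4
  Item 0.13 -> Bin 1 (now 0.86)
  Item 0.53 -> Bin 4 (now 1.0)
Total bins used = 4

4


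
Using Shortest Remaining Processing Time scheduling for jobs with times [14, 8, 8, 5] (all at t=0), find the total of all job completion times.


Since all jobs arrive at t=0, SRPT equals SPT ordering.
SPT order: [5, 8, 8, 14]
Completion times:
  Job 1: p=5, C=5
  Job 2: p=8, C=13
  Job 3: p=8, C=21
  Job 4: p=14, C=35
Total completion time = 5 + 13 + 21 + 35 = 74

74


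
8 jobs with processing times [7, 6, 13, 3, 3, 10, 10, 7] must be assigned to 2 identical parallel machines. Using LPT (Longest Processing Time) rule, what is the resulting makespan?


Sort jobs in decreasing order (LPT): [13, 10, 10, 7, 7, 6, 3, 3]
Assign each job to the least loaded machine:
  Machine 1: jobs [13, 7, 7, 3], load = 30
  Machine 2: jobs [10, 10, 6, 3], load = 29
Makespan = max load = 30

30


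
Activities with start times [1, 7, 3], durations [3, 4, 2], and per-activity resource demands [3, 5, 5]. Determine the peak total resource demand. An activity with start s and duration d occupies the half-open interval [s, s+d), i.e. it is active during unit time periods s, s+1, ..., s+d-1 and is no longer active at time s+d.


Each activity i is active on [start_i, start_i + duration_i).
Compute total resource usage per time slot:
  t=0: active resources = [], total = 0
  t=1: active resources = [3], total = 3
  t=2: active resources = [3], total = 3
  t=3: active resources = [3, 5], total = 8
  t=4: active resources = [5], total = 5
  t=5: active resources = [], total = 0
  t=6: active resources = [], total = 0
  t=7: active resources = [5], total = 5
  t=8: active resources = [5], total = 5
  t=9: active resources = [5], total = 5
  t=10: active resources = [5], total = 5
Peak resource demand = 8

8


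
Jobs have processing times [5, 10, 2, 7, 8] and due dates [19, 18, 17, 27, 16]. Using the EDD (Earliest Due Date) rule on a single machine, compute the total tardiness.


Sort by due date (EDD order): [(8, 16), (2, 17), (10, 18), (5, 19), (7, 27)]
Compute completion times and tardiness:
  Job 1: p=8, d=16, C=8, tardiness=max(0,8-16)=0
  Job 2: p=2, d=17, C=10, tardiness=max(0,10-17)=0
  Job 3: p=10, d=18, C=20, tardiness=max(0,20-18)=2
  Job 4: p=5, d=19, C=25, tardiness=max(0,25-19)=6
  Job 5: p=7, d=27, C=32, tardiness=max(0,32-27)=5
Total tardiness = 13

13


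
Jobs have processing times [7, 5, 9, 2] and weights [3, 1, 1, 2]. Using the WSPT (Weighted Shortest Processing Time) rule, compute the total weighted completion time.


Compute p/w ratios and sort ascending (WSPT): [(2, 2), (7, 3), (5, 1), (9, 1)]
Compute weighted completion times:
  Job (p=2,w=2): C=2, w*C=2*2=4
  Job (p=7,w=3): C=9, w*C=3*9=27
  Job (p=5,w=1): C=14, w*C=1*14=14
  Job (p=9,w=1): C=23, w*C=1*23=23
Total weighted completion time = 68

68


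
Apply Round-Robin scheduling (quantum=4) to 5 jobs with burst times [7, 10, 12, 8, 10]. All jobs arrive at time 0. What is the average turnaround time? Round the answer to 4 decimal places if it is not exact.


Time quantum = 4
Execution trace:
  J1 runs 4 units, time = 4
  J2 runs 4 units, time = 8
  J3 runs 4 units, time = 12
  J4 runs 4 units, time = 16
  J5 runs 4 units, time = 20
  J1 runs 3 units, time = 23
  J2 runs 4 units, time = 27
  J3 runs 4 units, time = 31
  J4 runs 4 units, time = 35
  J5 runs 4 units, time = 39
  J2 runs 2 units, time = 41
  J3 runs 4 units, time = 45
  J5 runs 2 units, time = 47
Finish times: [23, 41, 45, 35, 47]
Average turnaround = 191/5 = 38.2

38.2


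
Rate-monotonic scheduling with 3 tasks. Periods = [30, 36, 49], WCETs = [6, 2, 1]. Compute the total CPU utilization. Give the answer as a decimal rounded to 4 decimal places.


Compute individual utilizations (exact fractions):
  Task 1: C/T = 6/30 = 1/5 (approx. 0.2)
  Task 2: C/T = 2/36 = 1/18 (approx. 0.0556)
  Task 3: C/T = 1/49 (approx. 0.0204)
Total utilization U = 1/5 + 1/18 + 1/49 = 1217/4410
Rounded to 4 decimal places: U = 0.2760
RM (Liu & Layland) bound for 3 tasks = 0.779763; compare with U = 1217/4410 (approx. 0.275964)
U <= bound, so schedulable by RM sufficient condition.

0.2760


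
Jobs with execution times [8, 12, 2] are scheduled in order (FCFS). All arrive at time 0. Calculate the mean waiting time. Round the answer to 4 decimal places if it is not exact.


FCFS order (as given): [8, 12, 2]
Waiting times:
  Job 1: wait = 0
  Job 2: wait = 8
  Job 3: wait = 20
Sum of waiting times = 28
Average waiting time = 28/3 = 9.3333

9.3333


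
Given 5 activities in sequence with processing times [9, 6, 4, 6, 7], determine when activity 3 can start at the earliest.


Activity 3 starts after activities 1 through 2 complete.
Predecessor durations: [9, 6]
ES = 9 + 6 = 15

15


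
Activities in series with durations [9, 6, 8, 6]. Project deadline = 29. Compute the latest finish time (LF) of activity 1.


LF(activity 1) = deadline - sum of successor durations
Successors: activities 2 through 4 with durations [6, 8, 6]
Sum of successor durations = 20
LF = 29 - 20 = 9

9


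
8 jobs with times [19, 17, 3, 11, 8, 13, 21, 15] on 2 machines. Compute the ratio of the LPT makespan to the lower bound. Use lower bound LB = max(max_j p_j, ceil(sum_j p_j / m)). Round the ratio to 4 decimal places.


LPT order: [21, 19, 17, 15, 13, 11, 8, 3]
Machine loads after assignment: [52, 55]
LPT makespan = 55
Lower bound = max(max_job, ceil(total/2)) = max(21, 54) = 54
Ratio = 55 / 54 = 1.0185

1.0185


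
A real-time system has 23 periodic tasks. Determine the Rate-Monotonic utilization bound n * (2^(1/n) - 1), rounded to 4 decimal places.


Compute 2^(1/23) = 1.0305955448
Subtract 1: 1.0305955448 - 1 = 0.0305955448
Multiply by n: 23 * 0.0305955448 = 0.7036975304
Round to 4 dp: 0.7037

0.7037


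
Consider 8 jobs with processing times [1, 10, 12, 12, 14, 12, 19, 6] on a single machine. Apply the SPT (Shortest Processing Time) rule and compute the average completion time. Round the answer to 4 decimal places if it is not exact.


Sort jobs by processing time (SPT order): [1, 6, 10, 12, 12, 12, 14, 19]
Compute completion times sequentially:
  Job 1: processing = 1, completes at 1
  Job 2: processing = 6, completes at 7
  Job 3: processing = 10, completes at 17
  Job 4: processing = 12, completes at 29
  Job 5: processing = 12, completes at 41
  Job 6: processing = 12, completes at 53
  Job 7: processing = 14, completes at 67
  Job 8: processing = 19, completes at 86
Sum of completion times = 301
Average completion time = 301/8 = 37.625

37.625


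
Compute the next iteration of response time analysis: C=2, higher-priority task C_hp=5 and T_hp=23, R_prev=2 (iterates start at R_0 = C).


R_next = C + ceil(R_prev / T_hp) * C_hp
ceil(2 / 23) = ceil(0.087) = 1
Interference = 1 * 5 = 5
R_next = 2 + 5 = 7

7


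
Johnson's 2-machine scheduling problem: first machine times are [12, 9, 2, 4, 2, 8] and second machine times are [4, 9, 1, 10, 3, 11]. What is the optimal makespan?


Apply Johnson's rule:
  Group 1 (a <= b): [(5, 2, 3), (4, 4, 10), (6, 8, 11), (2, 9, 9)]
  Group 2 (a > b): [(1, 12, 4), (3, 2, 1)]
Optimal job order: [5, 4, 6, 2, 1, 3]
Schedule:
  Job 5: M1 done at 2, M2 done at 5
  Job 4: M1 done at 6, M2 done at 16
  Job 6: M1 done at 14, M2 done at 27
  Job 2: M1 done at 23, M2 done at 36
  Job 1: M1 done at 35, M2 done at 40
  Job 3: M1 done at 37, M2 done at 41
Makespan = 41

41


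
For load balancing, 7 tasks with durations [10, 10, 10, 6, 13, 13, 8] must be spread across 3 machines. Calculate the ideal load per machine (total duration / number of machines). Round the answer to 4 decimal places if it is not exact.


Total processing time = 10 + 10 + 10 + 6 + 13 + 13 + 8 = 70
Number of machines = 3
Ideal balanced load = 70 / 3 = 23.3333

23.3333


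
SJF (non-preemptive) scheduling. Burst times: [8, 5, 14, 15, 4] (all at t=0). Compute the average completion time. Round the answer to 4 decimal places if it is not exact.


SJF order (ascending): [4, 5, 8, 14, 15]
Completion times:
  Job 1: burst=4, C=4
  Job 2: burst=5, C=9
  Job 3: burst=8, C=17
  Job 4: burst=14, C=31
  Job 5: burst=15, C=46
Average completion = 107/5 = 21.4

21.4


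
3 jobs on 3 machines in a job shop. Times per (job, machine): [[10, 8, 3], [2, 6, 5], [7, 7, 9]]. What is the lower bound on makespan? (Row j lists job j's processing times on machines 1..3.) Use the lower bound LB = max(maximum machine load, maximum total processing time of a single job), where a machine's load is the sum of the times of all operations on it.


Machine loads:
  Machine 1: 10 + 2 + 7 = 19
  Machine 2: 8 + 6 + 7 = 21
  Machine 3: 3 + 5 + 9 = 17
Max machine load = 21
Job totals:
  Job 1: 21
  Job 2: 13
  Job 3: 23
Max job total = 23
Lower bound = max(21, 23) = 23

23


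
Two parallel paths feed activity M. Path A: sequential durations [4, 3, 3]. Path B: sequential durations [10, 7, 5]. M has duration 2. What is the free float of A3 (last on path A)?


ES(A3) = sum of predecessors on chain A = 7
EF(A3) = ES + duration = 7 + 3 = 10
Successor of A3 is M. ES(M) = max(sum(A), sum(B)) = max(10, 22) = 22
Free float = ES(successor) - EF(current) = 22 - 10 = 12

12


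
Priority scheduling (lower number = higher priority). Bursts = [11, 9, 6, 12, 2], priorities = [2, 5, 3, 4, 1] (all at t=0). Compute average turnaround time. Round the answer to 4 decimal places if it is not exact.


Sort by priority (ascending = highest first):
Order: [(1, 2), (2, 11), (3, 6), (4, 12), (5, 9)]
Completion times:
  Priority 1, burst=2, C=2
  Priority 2, burst=11, C=13
  Priority 3, burst=6, C=19
  Priority 4, burst=12, C=31
  Priority 5, burst=9, C=40
Average turnaround = 105/5 = 21.0

21.0


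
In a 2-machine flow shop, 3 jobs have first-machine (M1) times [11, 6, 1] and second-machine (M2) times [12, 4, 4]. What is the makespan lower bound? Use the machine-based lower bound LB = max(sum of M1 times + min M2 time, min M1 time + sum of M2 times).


LB1 = sum(M1 times) + min(M2 times) = 18 + 4 = 22
LB2 = min(M1 times) + sum(M2 times) = 1 + 20 = 21
Lower bound = max(LB1, LB2) = max(22, 21) = 22

22


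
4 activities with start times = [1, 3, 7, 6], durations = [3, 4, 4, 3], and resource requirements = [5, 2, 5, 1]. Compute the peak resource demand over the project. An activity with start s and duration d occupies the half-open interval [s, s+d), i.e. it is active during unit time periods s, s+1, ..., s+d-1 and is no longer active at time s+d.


Each activity i is active on [start_i, start_i + duration_i).
Compute total resource usage per time slot:
  t=0: active resources = [], total = 0
  t=1: active resources = [5], total = 5
  t=2: active resources = [5], total = 5
  t=3: active resources = [5, 2], total = 7
  t=4: active resources = [2], total = 2
  t=5: active resources = [2], total = 2
  t=6: active resources = [2, 1], total = 3
  t=7: active resources = [5, 1], total = 6
  t=8: active resources = [5, 1], total = 6
  t=9: active resources = [5], total = 5
  t=10: active resources = [5], total = 5
Peak resource demand = 7

7


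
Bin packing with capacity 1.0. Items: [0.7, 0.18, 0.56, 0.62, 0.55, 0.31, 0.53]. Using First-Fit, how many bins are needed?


Place items sequentially using First-Fit:
  Item 0.7 -> new Bin 1
  Item 0.18 -> Bin 1 (now 0.88)
  Item 0.56 -> new Bin 2
  Item 0.62 -> new Bin 3
  Item 0.55 -> new Bin 4
  Item 0.31 -> Bin 2 (now 0.87)
  Item 0.53 -> new Bin 5
Total bins used = 5

5


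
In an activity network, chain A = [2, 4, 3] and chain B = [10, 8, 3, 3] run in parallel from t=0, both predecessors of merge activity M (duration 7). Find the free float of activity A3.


ES(A3) = sum of predecessors on chain A = 6
EF(A3) = ES + duration = 6 + 3 = 9
Successor of A3 is M. ES(M) = max(sum(A), sum(B)) = max(9, 24) = 24
Free float = ES(successor) - EF(current) = 24 - 9 = 15

15


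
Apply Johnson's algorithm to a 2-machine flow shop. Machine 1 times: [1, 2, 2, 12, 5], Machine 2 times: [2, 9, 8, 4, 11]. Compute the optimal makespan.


Apply Johnson's rule:
  Group 1 (a <= b): [(1, 1, 2), (2, 2, 9), (3, 2, 8), (5, 5, 11)]
  Group 2 (a > b): [(4, 12, 4)]
Optimal job order: [1, 2, 3, 5, 4]
Schedule:
  Job 1: M1 done at 1, M2 done at 3
  Job 2: M1 done at 3, M2 done at 12
  Job 3: M1 done at 5, M2 done at 20
  Job 5: M1 done at 10, M2 done at 31
  Job 4: M1 done at 22, M2 done at 35
Makespan = 35

35


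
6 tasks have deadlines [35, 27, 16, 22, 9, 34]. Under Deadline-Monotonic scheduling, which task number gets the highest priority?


Sort tasks by relative deadline (ascending):
  Task 5: deadline = 9
  Task 3: deadline = 16
  Task 4: deadline = 22
  Task 2: deadline = 27
  Task 6: deadline = 34
  Task 1: deadline = 35
Priority order (highest first): [5, 3, 4, 2, 6, 1]
Highest priority task = 5

5


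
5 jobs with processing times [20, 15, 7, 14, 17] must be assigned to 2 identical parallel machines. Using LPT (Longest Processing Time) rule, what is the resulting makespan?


Sort jobs in decreasing order (LPT): [20, 17, 15, 14, 7]
Assign each job to the least loaded machine:
  Machine 1: jobs [20, 14], load = 34
  Machine 2: jobs [17, 15, 7], load = 39
Makespan = max load = 39

39


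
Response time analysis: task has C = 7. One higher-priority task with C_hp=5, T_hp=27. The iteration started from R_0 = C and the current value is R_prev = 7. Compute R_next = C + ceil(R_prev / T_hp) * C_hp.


R_next = C + ceil(R_prev / T_hp) * C_hp
ceil(7 / 27) = ceil(0.2593) = 1
Interference = 1 * 5 = 5
R_next = 7 + 5 = 12

12


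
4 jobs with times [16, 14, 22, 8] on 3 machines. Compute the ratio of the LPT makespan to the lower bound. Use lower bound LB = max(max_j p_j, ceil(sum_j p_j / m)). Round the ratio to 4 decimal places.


LPT order: [22, 16, 14, 8]
Machine loads after assignment: [22, 16, 22]
LPT makespan = 22
Lower bound = max(max_job, ceil(total/3)) = max(22, 20) = 22
Ratio = 22 / 22 = 1.0

1.0


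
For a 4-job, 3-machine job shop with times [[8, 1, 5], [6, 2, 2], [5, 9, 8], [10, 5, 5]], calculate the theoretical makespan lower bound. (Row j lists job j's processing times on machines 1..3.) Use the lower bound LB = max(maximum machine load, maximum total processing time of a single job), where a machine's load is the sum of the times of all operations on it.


Machine loads:
  Machine 1: 8 + 6 + 5 + 10 = 29
  Machine 2: 1 + 2 + 9 + 5 = 17
  Machine 3: 5 + 2 + 8 + 5 = 20
Max machine load = 29
Job totals:
  Job 1: 14
  Job 2: 10
  Job 3: 22
  Job 4: 20
Max job total = 22
Lower bound = max(29, 22) = 29

29


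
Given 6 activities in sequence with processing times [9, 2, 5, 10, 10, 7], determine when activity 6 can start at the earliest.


Activity 6 starts after activities 1 through 5 complete.
Predecessor durations: [9, 2, 5, 10, 10]
ES = 9 + 2 + 5 + 10 + 10 = 36

36


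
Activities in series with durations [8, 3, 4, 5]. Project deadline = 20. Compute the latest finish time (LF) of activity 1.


LF(activity 1) = deadline - sum of successor durations
Successors: activities 2 through 4 with durations [3, 4, 5]
Sum of successor durations = 12
LF = 20 - 12 = 8

8
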